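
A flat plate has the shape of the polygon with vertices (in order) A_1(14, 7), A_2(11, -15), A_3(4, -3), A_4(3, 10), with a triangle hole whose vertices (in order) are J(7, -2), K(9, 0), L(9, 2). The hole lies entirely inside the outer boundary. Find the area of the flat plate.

163

Outer boundary:
Cross-terms: -287, 27, 49, -119  ⇒  Σ = -330
Area = |Σ|/2 = 165.
Hole:
Apply the shoelace (surveyor's) formula: 2A = Σ (x_i·y_{i+1} − x_{i+1}·y_i), indices taken mod 3.
Cross-terms: 18, 18, -32  ⇒  Σ = 4
Area = |Σ|/2 = 2.
Net area = 165 − 2 = 163.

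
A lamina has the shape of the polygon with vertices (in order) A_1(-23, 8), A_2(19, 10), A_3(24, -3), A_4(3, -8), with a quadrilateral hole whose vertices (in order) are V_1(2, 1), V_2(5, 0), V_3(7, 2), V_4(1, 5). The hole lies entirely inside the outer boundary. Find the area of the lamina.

496.5

Outer boundary:
Apply Gauss's area formula: 2A = Σ (x_i·y_{i+1} − x_{i+1}·y_i), indices taken mod 4.
A_1→A_2: (-23)(10) − (19)(8) = -382
A_2→A_3: (19)(-3) − (24)(10) = -297
A_3→A_4: (24)(-8) − (3)(-3) = -183
A_4→A_1: (3)(8) − (-23)(-8) = -160
Σ = -1022
Area = |Σ|/2 = 511.
Hole:
Apply the shoelace (surveyor's) formula: 2A = Σ (x_i·y_{i+1} − x_{i+1}·y_i), indices taken mod 4.
Σ = (-5) + (10) + (33) + (-9) = 29
Area = |Σ|/2 = 14.5.
Net area = 511 − 14.5 = 496.5.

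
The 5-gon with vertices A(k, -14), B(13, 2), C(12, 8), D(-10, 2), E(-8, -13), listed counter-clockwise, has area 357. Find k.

6

The doubled signed area Σ (x_i y_{i+1} − x_{i+1} y_i) is linear in k.
With k=0 it equals 624; the coefficient of k is 15 (from the two edges through A).
So 15·k + 624 = 2·357 = 714 ⇒ k = 6.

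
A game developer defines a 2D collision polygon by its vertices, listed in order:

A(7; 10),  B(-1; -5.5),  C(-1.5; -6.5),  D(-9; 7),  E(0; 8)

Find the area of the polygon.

Σ = (-28.5) + (-1.75) + (-69) + (-72) + (-56) = -227.25
Area = |Σ|/2 = 113.625.

113.625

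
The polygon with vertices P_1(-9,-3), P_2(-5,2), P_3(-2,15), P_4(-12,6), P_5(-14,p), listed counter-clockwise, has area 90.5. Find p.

The doubled signed area Σ (x_i y_{i+1} − x_{i+1} y_i) is linear in p.
With p=0 it equals 190; the coefficient of p is -3 (from the two edges through P_5).
So -3·p + 190 = 2·90.5 = 181 ⇒ p = 3.

3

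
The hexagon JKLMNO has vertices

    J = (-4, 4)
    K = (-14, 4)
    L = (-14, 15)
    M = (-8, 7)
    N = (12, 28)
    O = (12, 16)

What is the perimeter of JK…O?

|JK| = √((-10)² + (0)²) = √100 = 10
|KL| = √((0)² + (11)²) = √121 = 11
|LM| = √((6)² + (-8)²) = √100 = 10
|MN| = √((20)² + (21)²) = √841 = 29
|NO| = √((0)² + (-12)²) = √144 = 12
|OJ| = √((-16)² + (-12)²) = √400 = 20
Perimeter = 10 + 11 + 10 + 29 + 12 + 20 = 92.

92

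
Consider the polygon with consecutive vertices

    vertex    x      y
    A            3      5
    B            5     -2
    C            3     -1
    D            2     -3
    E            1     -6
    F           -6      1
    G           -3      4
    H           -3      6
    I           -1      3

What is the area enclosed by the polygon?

Apply the shoelace (surveyor's) formula: 2A = Σ (x_i·y_{i+1} − x_{i+1}·y_i), indices taken mod 9.
A→B: (3)(-2) − (5)(5) = -31
B→C: (5)(-1) − (3)(-2) = 1
C→D: (3)(-3) − (2)(-1) = -7
D→E: (2)(-6) − (1)(-3) = -9
E→F: (1)(1) − (-6)(-6) = -35
F→G: (-6)(4) − (-3)(1) = -21
G→H: (-3)(6) − (-3)(4) = -6
H→I: (-3)(3) − (-1)(6) = -3
I→A: (-1)(5) − (3)(3) = -14
Σ = -125
Area = |Σ|/2 = 62.5.

62.5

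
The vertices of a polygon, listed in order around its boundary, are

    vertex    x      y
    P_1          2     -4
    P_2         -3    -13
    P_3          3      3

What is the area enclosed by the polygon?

Apply the shoelace formula: 2A = Σ (x_i·y_{i+1} − x_{i+1}·y_i), indices taken mod 3.
Σ = (-38) + (30) + (-18) = -26
Area = |Σ|/2 = 13.

13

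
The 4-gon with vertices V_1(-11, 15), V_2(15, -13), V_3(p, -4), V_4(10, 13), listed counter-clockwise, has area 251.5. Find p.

The doubled signed area Σ (x_i y_{i+1} − x_{i+1} y_i) is linear in p.
With p=0 it equals 191; the coefficient of p is 26 (from the two edges through V_3).
So 26·p + 191 = 2·251.5 = 503 ⇒ p = 12.

12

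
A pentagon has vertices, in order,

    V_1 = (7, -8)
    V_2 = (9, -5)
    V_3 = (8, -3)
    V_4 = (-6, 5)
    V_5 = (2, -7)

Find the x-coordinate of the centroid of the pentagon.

342/137

Apply Gauss's area formula. First the cross-terms c_i = x_i·y_{i+1} − x_{i+1}·y_i:
  37, 13, 22, 32, 33  ⇒  2A = 137, A = 68.5.
Then Σ (x_i + x_{i+1})·c_i = 1026, so x̄ = 1026 / (6·68.5) = 342/137.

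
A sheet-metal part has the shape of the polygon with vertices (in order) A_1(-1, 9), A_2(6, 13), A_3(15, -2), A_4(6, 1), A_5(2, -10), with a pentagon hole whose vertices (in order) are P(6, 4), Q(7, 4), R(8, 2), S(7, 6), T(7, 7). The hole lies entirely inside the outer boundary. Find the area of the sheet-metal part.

148

Outer boundary:
Σ = (-67) + (-207) + (27) + (-62) + (8) = -301
Area = |Σ|/2 = 150.5.
Hole:
Apply the shoelace formula: 2A = Σ (x_i·y_{i+1} − x_{i+1}·y_i), indices taken mod 5.
Σ = (-4) + (-18) + (34) + (7) + (-14) = 5
Area = |Σ|/2 = 2.5.
Net area = 150.5 − 2.5 = 148.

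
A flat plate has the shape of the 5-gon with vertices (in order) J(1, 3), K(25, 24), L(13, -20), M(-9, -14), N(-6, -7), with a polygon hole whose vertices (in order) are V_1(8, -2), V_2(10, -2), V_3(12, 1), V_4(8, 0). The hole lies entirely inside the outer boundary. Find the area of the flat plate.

Outer boundary:
Apply Gauss's area formula: 2A = Σ (x_i·y_{i+1} − x_{i+1}·y_i), indices taken mod 5.
Σ = (-51) + (-812) + (-362) + (-21) + (-11) = -1257
Area = |Σ|/2 = 628.5.
Hole:
Σ = (4) + (34) + (-8) + (-16) = 14
Area = |Σ|/2 = 7.
Net area = 628.5 − 7 = 621.5.

621.5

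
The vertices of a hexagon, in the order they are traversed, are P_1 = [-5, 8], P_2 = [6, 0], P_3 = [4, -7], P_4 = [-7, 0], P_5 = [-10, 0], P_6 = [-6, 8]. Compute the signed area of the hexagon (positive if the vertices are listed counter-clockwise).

P_1→P_2: (-5)(0) − (6)(8) = -48
P_2→P_3: (6)(-7) − (4)(0) = -42
P_3→P_4: (4)(0) − (-7)(-7) = -49
P_4→P_5: (-7)(0) − (-10)(0) = 0
P_5→P_6: (-10)(8) − (-6)(0) = -80
P_6→P_1: (-6)(8) − (-5)(8) = -8
Σ = -227
Signed area = Σ/2 = -113.5 (negative ⇒ clockwise traversal).

-113.5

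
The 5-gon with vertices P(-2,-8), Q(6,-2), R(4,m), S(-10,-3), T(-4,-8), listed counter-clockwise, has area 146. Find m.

10

The doubled signed area Σ (x_i y_{i+1} − x_{i+1} y_i) is linear in m.
With m=0 it equals 132; the coefficient of m is 16 (from the two edges through R).
So 16·m + 132 = 2·146 = 292 ⇒ m = 10.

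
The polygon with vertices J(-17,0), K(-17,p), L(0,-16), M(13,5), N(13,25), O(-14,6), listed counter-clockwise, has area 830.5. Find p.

The doubled signed area Σ (x_i y_{i+1} − x_{i+1} y_i) is linear in p.
With p=0 it equals 1270; the coefficient of p is -17 (from the two edges through K).
So -17·p + 1270 = 2·830.5 = 1661 ⇒ p = -23.

-23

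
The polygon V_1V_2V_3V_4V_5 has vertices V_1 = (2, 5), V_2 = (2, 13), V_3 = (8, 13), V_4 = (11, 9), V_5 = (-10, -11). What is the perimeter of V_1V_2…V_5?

|V_1V_2| = √((0)² + (8)²) = √64 = 8
|V_2V_3| = √((6)² + (0)²) = √36 = 6
|V_3V_4| = √((3)² + (-4)²) = √25 = 5
|V_4V_5| = √((-21)² + (-20)²) = √841 = 29
|V_5V_1| = √((12)² + (16)²) = √400 = 20
Perimeter = 8 + 6 + 5 + 29 + 20 = 68.

68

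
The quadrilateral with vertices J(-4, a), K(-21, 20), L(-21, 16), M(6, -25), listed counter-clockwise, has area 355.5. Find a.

Write out the shoelace sum; only the two edges meeting at J involve a:
2·Area = [(6·a − (-4)·(-25)) + ((-4)·20 − (-21)·a)] + 513
       = 27·a + 333 = 711
⇒ a = 14.

14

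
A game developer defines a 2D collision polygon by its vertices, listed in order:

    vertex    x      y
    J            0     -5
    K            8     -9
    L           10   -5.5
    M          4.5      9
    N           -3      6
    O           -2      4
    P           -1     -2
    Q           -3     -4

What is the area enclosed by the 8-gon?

137.875

Σ = (40) + (46) + (114.75) + (54) + (0) + (8) + (-2) + (15) = 275.75
Area = |Σ|/2 = 137.875.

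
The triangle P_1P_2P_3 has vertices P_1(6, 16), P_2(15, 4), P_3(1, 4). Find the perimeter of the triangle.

42

|P_1P_2| = √((9)² + (-12)²) = √225 = 15
|P_2P_3| = √((-14)² + (0)²) = √196 = 14
|P_3P_1| = √((5)² + (12)²) = √169 = 13
Perimeter = 15 + 14 + 13 = 42.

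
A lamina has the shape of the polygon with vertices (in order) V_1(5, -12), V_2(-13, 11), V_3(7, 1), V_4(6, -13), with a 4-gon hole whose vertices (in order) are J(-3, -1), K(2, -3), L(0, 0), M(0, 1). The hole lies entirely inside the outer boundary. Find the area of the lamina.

Outer boundary:
Cross-terms: -101, -90, -97, -7  ⇒  Σ = -295
Area = |Σ|/2 = 147.5.
Hole:
Apply the shoelace (surveyor's) formula: 2A = Σ (x_i·y_{i+1} − x_{i+1}·y_i), indices taken mod 4.
Cross-terms: 11, 0, 0, 3  ⇒  Σ = 14
Area = |Σ|/2 = 7.
Net area = 147.5 − 7 = 140.5.

140.5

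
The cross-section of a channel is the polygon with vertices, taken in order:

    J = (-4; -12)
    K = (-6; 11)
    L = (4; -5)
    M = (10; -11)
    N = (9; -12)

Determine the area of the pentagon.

150.5

Apply Gauss's area formula: 2A = Σ (x_i·y_{i+1} − x_{i+1}·y_i), indices taken mod 5.
Σ = (-116) + (-14) + (6) + (-21) + (-156) = -301
Area = |Σ|/2 = 150.5.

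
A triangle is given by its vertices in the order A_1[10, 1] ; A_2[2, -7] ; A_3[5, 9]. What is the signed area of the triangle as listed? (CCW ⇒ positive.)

Apply the surveyor's formula: 2A = Σ (x_i·y_{i+1} − x_{i+1}·y_i), indices taken mod 3.
A_1→A_2: (10)(-7) − (2)(1) = -72
A_2→A_3: (2)(9) − (5)(-7) = 53
A_3→A_1: (5)(1) − (10)(9) = -85
Σ = -104
Signed area = Σ/2 = -52 (negative ⇒ clockwise traversal).

-52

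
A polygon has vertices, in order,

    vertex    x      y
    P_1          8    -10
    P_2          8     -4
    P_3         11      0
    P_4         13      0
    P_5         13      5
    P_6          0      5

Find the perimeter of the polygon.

48

|P_1P_2| = √((0)² + (6)²) = √36 = 6
|P_2P_3| = √((3)² + (4)²) = √25 = 5
|P_3P_4| = √((2)² + (0)²) = √4 = 2
|P_4P_5| = √((0)² + (5)²) = √25 = 5
|P_5P_6| = √((-13)² + (0)²) = √169 = 13
|P_6P_1| = √((8)² + (-15)²) = √289 = 17
Perimeter = 6 + 5 + 2 + 5 + 13 + 17 = 48.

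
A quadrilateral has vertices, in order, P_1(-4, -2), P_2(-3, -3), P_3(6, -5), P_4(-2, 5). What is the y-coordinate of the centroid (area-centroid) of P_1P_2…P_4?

Apply the shoelace (surveyor's) formula. First the cross-terms c_i = x_i·y_{i+1} − x_{i+1}·y_i:
  6, 33, 20, 24  ⇒  2A = 83, A = 41.5.
Then Σ (y_i + y_{i+1})·c_i = -222, so ȳ = -222 / (6·41.5) = -74/83.

-74/83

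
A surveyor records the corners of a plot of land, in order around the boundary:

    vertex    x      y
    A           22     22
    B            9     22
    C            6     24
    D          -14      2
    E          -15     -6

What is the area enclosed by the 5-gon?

Apply the shoelace formula: 2A = Σ (x_i·y_{i+1} − x_{i+1}·y_i), indices taken mod 5.
A→B: (22)(22) − (9)(22) = 286
B→C: (9)(24) − (6)(22) = 84
C→D: (6)(2) − (-14)(24) = 348
D→E: (-14)(-6) − (-15)(2) = 114
E→A: (-15)(22) − (22)(-6) = -198
Σ = 634
Area = |Σ|/2 = 317.

317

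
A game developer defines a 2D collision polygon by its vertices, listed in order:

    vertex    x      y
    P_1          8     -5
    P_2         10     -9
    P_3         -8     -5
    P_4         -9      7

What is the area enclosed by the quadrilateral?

Apply the shoelace (surveyor's) formula: 2A = Σ (x_i·y_{i+1} − x_{i+1}·y_i), indices taken mod 4.
Cross-terms: -22, -122, -101, -11  ⇒  Σ = -256
Area = |Σ|/2 = 128.

128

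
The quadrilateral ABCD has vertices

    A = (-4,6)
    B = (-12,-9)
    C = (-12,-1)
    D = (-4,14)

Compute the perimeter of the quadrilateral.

|AB| = √((-8)² + (-15)²) = √289 = 17
|BC| = √((0)² + (8)²) = √64 = 8
|CD| = √((8)² + (15)²) = √289 = 17
|DA| = √((0)² + (-8)²) = √64 = 8
Perimeter = 17 + 8 + 17 + 8 = 50.

50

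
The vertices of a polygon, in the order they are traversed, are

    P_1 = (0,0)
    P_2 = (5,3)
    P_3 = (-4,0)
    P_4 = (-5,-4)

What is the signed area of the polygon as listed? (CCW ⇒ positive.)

Apply the shoelace (surveyor's) formula: 2A = Σ (x_i·y_{i+1} − x_{i+1}·y_i), indices taken mod 4.
Cross-terms: 0, 12, 16, 0  ⇒  Σ = 28
Signed area = Σ/2 = 14 (positive ⇒ counter-clockwise traversal).

14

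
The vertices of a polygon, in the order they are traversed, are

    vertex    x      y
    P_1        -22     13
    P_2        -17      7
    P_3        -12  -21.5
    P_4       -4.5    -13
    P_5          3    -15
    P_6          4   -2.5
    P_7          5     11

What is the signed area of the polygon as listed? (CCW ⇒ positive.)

549.125

Apply Gauss's area formula: 2A = Σ (x_i·y_{i+1} − x_{i+1}·y_i), indices taken mod 7.
Σ = (67) + (449.5) + (59.25) + (106.5) + (52.5) + (56.5) + (307) = 1098.25
Signed area = Σ/2 = 549.125 (positive ⇒ counter-clockwise traversal).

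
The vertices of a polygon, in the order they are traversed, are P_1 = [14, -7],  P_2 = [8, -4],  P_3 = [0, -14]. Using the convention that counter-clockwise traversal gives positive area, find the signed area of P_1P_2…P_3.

Σ = (0) + (-112) + (196) = 84
Signed area = Σ/2 = 42 (positive ⇒ counter-clockwise traversal).

42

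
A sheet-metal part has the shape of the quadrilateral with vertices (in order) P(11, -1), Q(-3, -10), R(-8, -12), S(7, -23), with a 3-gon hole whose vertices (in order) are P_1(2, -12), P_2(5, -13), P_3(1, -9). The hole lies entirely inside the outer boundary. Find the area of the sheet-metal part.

Outer boundary:
Apply Gauss's area formula: 2A = Σ (x_i·y_{i+1} − x_{i+1}·y_i), indices taken mod 4.
Σ = (-113) + (-44) + (268) + (246) = 357
Area = |Σ|/2 = 178.5.
Hole:
Apply the shoelace (surveyor's) formula: 2A = Σ (x_i·y_{i+1} − x_{i+1}·y_i), indices taken mod 3.
Σ = (34) + (-32) + (6) = 8
Area = |Σ|/2 = 4.
Net area = 178.5 − 4 = 174.5.

174.5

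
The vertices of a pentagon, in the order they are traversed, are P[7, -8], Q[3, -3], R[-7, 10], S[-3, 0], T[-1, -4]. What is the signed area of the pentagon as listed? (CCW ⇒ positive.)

Apply the shoelace (surveyor's) formula: 2A = Σ (x_i·y_{i+1} − x_{i+1}·y_i), indices taken mod 5.
P→Q: (7)(-3) − (3)(-8) = 3
Q→R: (3)(10) − (-7)(-3) = 9
R→S: (-7)(0) − (-3)(10) = 30
S→T: (-3)(-4) − (-1)(0) = 12
T→P: (-1)(-8) − (7)(-4) = 36
Σ = 90
Signed area = Σ/2 = 45 (positive ⇒ counter-clockwise traversal).

45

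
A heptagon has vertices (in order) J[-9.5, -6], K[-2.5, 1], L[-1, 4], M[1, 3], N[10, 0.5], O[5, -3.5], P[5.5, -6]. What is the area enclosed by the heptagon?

Apply the shoelace (surveyor's) formula: 2A = Σ (x_i·y_{i+1} − x_{i+1}·y_i), indices taken mod 7.
Σ = (-24.5) + (-9) + (-7) + (-29.5) + (-37.5) + (-10.75) + (-90) = -208.25
Area = |Σ|/2 = 104.125.

104.125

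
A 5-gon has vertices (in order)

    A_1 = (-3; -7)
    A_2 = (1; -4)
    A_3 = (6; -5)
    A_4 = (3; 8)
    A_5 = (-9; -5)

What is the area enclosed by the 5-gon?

103

A_1→A_2: (-3)(-4) − (1)(-7) = 19
A_2→A_3: (1)(-5) − (6)(-4) = 19
A_3→A_4: (6)(8) − (3)(-5) = 63
A_4→A_5: (3)(-5) − (-9)(8) = 57
A_5→A_1: (-9)(-7) − (-3)(-5) = 48
Σ = 206
Area = |Σ|/2 = 103.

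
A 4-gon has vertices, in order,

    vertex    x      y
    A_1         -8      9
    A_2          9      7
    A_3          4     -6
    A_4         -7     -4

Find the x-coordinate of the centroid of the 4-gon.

Apply the surveyor's formula. First the cross-terms c_i = x_i·y_{i+1} − x_{i+1}·y_i:
  -137, -82, -58, -95  ⇒  2A = -372, A = -186.
Then Σ (x_i + x_{i+1})·c_i = 396, so x̄ = 396 / (6·(-186)) = -11/31.

-11/31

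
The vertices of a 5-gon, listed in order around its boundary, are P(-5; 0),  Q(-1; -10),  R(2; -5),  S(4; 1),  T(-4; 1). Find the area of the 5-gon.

Apply Gauss's area formula: 2A = Σ (x_i·y_{i+1} − x_{i+1}·y_i), indices taken mod 5.
P→Q: (-5)(-10) − (-1)(0) = 50
Q→R: (-1)(-5) − (2)(-10) = 25
R→S: (2)(1) − (4)(-5) = 22
S→T: (4)(1) − (-4)(1) = 8
T→P: (-4)(0) − (-5)(1) = 5
Σ = 110
Area = |Σ|/2 = 55.

55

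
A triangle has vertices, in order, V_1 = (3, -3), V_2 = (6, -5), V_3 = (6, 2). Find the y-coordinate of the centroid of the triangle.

Apply the surveyor's formula. First the cross-terms c_i = x_i·y_{i+1} − x_{i+1}·y_i:
  3, 42, -24  ⇒  2A = 21, A = 10.5.
Then Σ (y_i + y_{i+1})·c_i = -126, so ȳ = -126 / (6·10.5) = -2.

-2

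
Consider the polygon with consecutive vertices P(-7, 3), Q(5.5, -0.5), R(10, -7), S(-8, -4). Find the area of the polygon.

97.25

Apply Gauss's area formula: 2A = Σ (x_i·y_{i+1} − x_{i+1}·y_i), indices taken mod 4.
P→Q: (-7)(-0.5) − (5.5)(3) = -13
Q→R: (5.5)(-7) − (10)(-0.5) = -33.5
R→S: (10)(-4) − (-8)(-7) = -96
S→P: (-8)(3) − (-7)(-4) = -52
Σ = -194.5
Area = |Σ|/2 = 97.25.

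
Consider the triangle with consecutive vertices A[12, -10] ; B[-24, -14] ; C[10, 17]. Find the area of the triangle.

490

Apply the surveyor's formula: 2A = Σ (x_i·y_{i+1} − x_{i+1}·y_i), indices taken mod 3.
Σ = (-408) + (-268) + (-304) = -980
Area = |Σ|/2 = 490.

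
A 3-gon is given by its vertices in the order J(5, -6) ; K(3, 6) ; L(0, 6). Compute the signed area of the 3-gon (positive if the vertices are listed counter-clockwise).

18

J→K: (5)(6) − (3)(-6) = 48
K→L: (3)(6) − (0)(6) = 18
L→J: (0)(-6) − (5)(6) = -30
Σ = 36
Signed area = Σ/2 = 18 (positive ⇒ counter-clockwise traversal).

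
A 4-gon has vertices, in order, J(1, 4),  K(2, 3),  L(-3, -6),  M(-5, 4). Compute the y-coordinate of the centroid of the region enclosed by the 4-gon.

Apply Gauss's area formula. First the cross-terms c_i = x_i·y_{i+1} − x_{i+1}·y_i:
  -5, -3, -42, -24  ⇒  2A = -74, A = -37.
Then Σ (y_i + y_{i+1})·c_i = -134, so ȳ = -134 / (6·(-37)) = 67/111.

67/111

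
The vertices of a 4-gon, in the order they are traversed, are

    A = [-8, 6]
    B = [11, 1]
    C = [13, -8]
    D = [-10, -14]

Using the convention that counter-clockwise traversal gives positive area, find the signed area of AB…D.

-304.5

Σ = (-74) + (-101) + (-262) + (-172) = -609
Signed area = Σ/2 = -304.5 (negative ⇒ clockwise traversal).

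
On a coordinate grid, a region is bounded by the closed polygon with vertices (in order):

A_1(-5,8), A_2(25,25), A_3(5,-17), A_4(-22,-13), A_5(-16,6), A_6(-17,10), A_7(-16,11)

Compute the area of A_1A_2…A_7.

906

Apply the shoelace formula: 2A = Σ (x_i·y_{i+1} − x_{i+1}·y_i), indices taken mod 7.
A_1→A_2: (-5)(25) − (25)(8) = -325
A_2→A_3: (25)(-17) − (5)(25) = -550
A_3→A_4: (5)(-13) − (-22)(-17) = -439
A_4→A_5: (-22)(6) − (-16)(-13) = -340
A_5→A_6: (-16)(10) − (-17)(6) = -58
A_6→A_7: (-17)(11) − (-16)(10) = -27
A_7→A_1: (-16)(8) − (-5)(11) = -73
Σ = -1812
Area = |Σ|/2 = 906.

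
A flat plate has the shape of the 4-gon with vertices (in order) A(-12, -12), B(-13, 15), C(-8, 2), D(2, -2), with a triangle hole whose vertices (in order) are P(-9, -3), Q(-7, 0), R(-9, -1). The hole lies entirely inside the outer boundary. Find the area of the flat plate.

137

Outer boundary:
Apply Gauss's area formula: 2A = Σ (x_i·y_{i+1} − x_{i+1}·y_i), indices taken mod 4.
Σ = (-336) + (94) + (12) + (-48) = -278
Area = |Σ|/2 = 139.
Hole:
Σ = (-21) + (7) + (18) = 4
Area = |Σ|/2 = 2.
Net area = 139 − 2 = 137.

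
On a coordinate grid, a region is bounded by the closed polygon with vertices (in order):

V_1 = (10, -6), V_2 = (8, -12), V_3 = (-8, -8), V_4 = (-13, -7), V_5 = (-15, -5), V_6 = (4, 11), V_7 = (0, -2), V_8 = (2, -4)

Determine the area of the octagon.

Σ = (-72) + (-160) + (-48) + (-40) + (-145) + (-8) + (4) + (28) = -441
Area = |Σ|/2 = 220.5.

220.5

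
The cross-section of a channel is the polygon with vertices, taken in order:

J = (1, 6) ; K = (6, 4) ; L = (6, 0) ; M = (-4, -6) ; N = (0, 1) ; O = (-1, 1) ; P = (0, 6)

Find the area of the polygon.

Apply the surveyor's formula: 2A = Σ (x_i·y_{i+1} − x_{i+1}·y_i), indices taken mod 7.
Σ = (-32) + (-24) + (-36) + (-4) + (1) + (-6) + (-6) = -107
Area = |Σ|/2 = 53.5.

53.5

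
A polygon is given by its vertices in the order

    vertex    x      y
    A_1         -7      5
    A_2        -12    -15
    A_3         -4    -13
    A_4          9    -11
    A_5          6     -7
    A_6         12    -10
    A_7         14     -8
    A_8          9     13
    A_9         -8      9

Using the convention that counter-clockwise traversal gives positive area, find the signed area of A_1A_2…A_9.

477.5

Apply the shoelace formula: 2A = Σ (x_i·y_{i+1} − x_{i+1}·y_i), indices taken mod 9.
A_1→A_2: (-7)(-15) − (-12)(5) = 165
A_2→A_3: (-12)(-13) − (-4)(-15) = 96
A_3→A_4: (-4)(-11) − (9)(-13) = 161
A_4→A_5: (9)(-7) − (6)(-11) = 3
A_5→A_6: (6)(-10) − (12)(-7) = 24
A_6→A_7: (12)(-8) − (14)(-10) = 44
A_7→A_8: (14)(13) − (9)(-8) = 254
A_8→A_9: (9)(9) − (-8)(13) = 185
A_9→A_1: (-8)(5) − (-7)(9) = 23
Σ = 955
Signed area = Σ/2 = 477.5 (positive ⇒ counter-clockwise traversal).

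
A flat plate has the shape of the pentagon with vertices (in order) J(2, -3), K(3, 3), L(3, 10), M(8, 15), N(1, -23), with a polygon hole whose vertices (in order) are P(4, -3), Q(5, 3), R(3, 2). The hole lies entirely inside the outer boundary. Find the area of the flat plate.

72

Outer boundary:
Apply the shoelace formula: 2A = Σ (x_i·y_{i+1} − x_{i+1}·y_i), indices taken mod 5.
Σ = (15) + (21) + (-35) + (-199) + (43) = -155
Area = |Σ|/2 = 77.5.
Hole:
Apply Gauss's area formula: 2A = Σ (x_i·y_{i+1} − x_{i+1}·y_i), indices taken mod 3.
P→Q: (4)(3) − (5)(-3) = 27
Q→R: (5)(2) − (3)(3) = 1
R→P: (3)(-3) − (4)(2) = -17
Σ = 11
Area = |Σ|/2 = 5.5.
Net area = 77.5 − 5.5 = 72.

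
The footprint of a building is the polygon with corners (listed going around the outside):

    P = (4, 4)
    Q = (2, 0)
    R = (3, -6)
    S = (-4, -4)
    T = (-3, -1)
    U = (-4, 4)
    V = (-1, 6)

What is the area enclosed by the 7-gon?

Σ = (-8) + (-12) + (-36) + (-8) + (-16) + (-20) + (-28) = -128
Area = |Σ|/2 = 64.

64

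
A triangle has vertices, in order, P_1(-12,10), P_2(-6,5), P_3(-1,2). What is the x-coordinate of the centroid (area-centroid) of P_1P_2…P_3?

Apply the shoelace (surveyor's) formula. First the cross-terms c_i = x_i·y_{i+1} − x_{i+1}·y_i:
  0, -7, 14  ⇒  2A = 7, A = 3.5.
Then Σ (x_i + x_{i+1})·c_i = -133, so x̄ = -133 / (6·3.5) = -19/3.

-19/3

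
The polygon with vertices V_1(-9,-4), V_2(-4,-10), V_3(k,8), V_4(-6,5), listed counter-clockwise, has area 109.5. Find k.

4

Write out the shoelace sum; only the two edges meeting at V_3 involve k:
2·Area = [((-4)·8 − k·(-10)) + (k·5 − (-6)·8)] + 143
       = 15·k + 159 = 219
⇒ k = 4.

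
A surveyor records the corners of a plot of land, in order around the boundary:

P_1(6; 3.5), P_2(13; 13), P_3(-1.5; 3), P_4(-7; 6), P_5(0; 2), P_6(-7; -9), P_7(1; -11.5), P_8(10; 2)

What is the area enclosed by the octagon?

Σ = (32.5) + (58.5) + (12) + (-14) + (14) + (89.5) + (117) + (23) = 332.5
Area = |Σ|/2 = 166.25.

166.25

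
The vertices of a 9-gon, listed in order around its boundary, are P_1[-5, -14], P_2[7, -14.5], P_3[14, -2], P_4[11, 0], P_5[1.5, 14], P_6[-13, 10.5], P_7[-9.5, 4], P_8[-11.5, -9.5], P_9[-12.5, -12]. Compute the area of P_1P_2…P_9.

Apply Gauss's area formula: 2A = Σ (x_i·y_{i+1} − x_{i+1}·y_i), indices taken mod 9.
Σ = (170.5) + (189) + (22) + (154) + (197.75) + (47.75) + (136.25) + (19.25) + (115) = 1051.5
Area = |Σ|/2 = 525.75.

525.75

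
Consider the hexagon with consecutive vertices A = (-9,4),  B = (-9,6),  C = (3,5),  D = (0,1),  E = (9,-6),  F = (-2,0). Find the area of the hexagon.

53.5

Apply the surveyor's formula: 2A = Σ (x_i·y_{i+1} − x_{i+1}·y_i), indices taken mod 6.
Σ = (-18) + (-63) + (3) + (-9) + (-12) + (-8) = -107
Area = |Σ|/2 = 53.5.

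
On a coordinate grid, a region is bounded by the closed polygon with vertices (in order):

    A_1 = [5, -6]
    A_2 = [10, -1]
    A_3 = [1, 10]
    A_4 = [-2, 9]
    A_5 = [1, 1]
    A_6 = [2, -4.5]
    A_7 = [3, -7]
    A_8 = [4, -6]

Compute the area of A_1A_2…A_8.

Apply the surveyor's formula: 2A = Σ (x_i·y_{i+1} − x_{i+1}·y_i), indices taken mod 8.
Σ = (55) + (101) + (29) + (-11) + (-6.5) + (-0.5) + (10) + (6) = 183
Area = |Σ|/2 = 91.5.

91.5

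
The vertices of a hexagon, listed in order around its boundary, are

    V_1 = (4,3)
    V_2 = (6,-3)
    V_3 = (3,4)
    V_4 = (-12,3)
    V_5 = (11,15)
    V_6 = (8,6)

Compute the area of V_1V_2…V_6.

Apply the shoelace (surveyor's) formula: 2A = Σ (x_i·y_{i+1} − x_{i+1}·y_i), indices taken mod 6.
Σ = (-30) + (33) + (57) + (-213) + (-54) + (0) = -207
Area = |Σ|/2 = 103.5.

103.5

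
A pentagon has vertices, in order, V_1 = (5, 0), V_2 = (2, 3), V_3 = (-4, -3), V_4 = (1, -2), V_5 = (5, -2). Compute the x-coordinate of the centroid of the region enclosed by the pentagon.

104/75

Apply Gauss's area formula. First the cross-terms c_i = x_i·y_{i+1} − x_{i+1}·y_i:
  15, 6, 11, 8, 10  ⇒  2A = 50, A = 25.
Then Σ (x_i + x_{i+1})·c_i = 208, so x̄ = 208 / (6·25) = 104/75.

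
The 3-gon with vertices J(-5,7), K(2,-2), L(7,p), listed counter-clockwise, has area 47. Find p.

Write out the shoelace sum; only the two edges meeting at L involve p:
2·Area = [(2·p − 7·(-2)) + (7·7 − (-5)·p)] + -4
       = 7·p + 59 = 94
⇒ p = 5.

5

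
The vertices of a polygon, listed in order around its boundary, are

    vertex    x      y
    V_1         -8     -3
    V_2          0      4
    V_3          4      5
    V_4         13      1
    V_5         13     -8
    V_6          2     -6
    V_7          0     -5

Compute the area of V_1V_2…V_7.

Apply the shoelace formula: 2A = Σ (x_i·y_{i+1} − x_{i+1}·y_i), indices taken mod 7.
Σ = (-32) + (-16) + (-61) + (-117) + (-62) + (-10) + (-40) = -338
Area = |Σ|/2 = 169.

169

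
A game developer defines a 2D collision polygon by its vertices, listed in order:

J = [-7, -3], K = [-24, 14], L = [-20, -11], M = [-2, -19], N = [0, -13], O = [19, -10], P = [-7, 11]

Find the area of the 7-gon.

621

Apply the surveyor's formula: 2A = Σ (x_i·y_{i+1} − x_{i+1}·y_i), indices taken mod 7.
Σ = (-170) + (544) + (358) + (26) + (247) + (139) + (98) = 1242
Area = |Σ|/2 = 621.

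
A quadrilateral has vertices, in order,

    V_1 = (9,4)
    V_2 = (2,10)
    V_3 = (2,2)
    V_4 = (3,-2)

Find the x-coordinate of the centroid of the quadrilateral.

574/129

Apply the surveyor's formula. First the cross-terms c_i = x_i·y_{i+1} − x_{i+1}·y_i:
  82, -16, -10, 30  ⇒  2A = 86, A = 43.
Then Σ (x_i + x_{i+1})·c_i = 1148, so x̄ = 1148 / (6·43) = 574/129.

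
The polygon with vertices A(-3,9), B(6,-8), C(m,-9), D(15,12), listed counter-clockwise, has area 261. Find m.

15

The doubled signed area Σ (x_i y_{i+1} − x_{i+1} y_i) is linear in m.
With m=0 it equals 222; the coefficient of m is 20 (from the two edges through C).
So 20·m + 222 = 2·261 = 522 ⇒ m = 15.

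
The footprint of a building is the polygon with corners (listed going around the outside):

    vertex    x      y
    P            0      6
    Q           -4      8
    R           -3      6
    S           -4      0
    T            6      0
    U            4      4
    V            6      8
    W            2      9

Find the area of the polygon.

Apply Gauss's area formula: 2A = Σ (x_i·y_{i+1} − x_{i+1}·y_i), indices taken mod 8.
Σ = (24) + (0) + (24) + (0) + (24) + (8) + (38) + (12) = 130
Area = |Σ|/2 = 65.

65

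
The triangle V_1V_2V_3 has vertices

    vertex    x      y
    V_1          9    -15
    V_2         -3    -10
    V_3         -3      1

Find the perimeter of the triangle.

|V_1V_2| = √((-12)² + (5)²) = √169 = 13
|V_2V_3| = √((0)² + (11)²) = √121 = 11
|V_3V_1| = √((12)² + (-16)²) = √400 = 20
Perimeter = 13 + 11 + 20 = 44.

44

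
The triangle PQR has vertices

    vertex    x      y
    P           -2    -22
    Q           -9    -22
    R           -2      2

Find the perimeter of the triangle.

|PQ| = √((-7)² + (0)²) = √49 = 7
|QR| = √((7)² + (24)²) = √625 = 25
|RP| = √((0)² + (-24)²) = √576 = 24
Perimeter = 7 + 25 + 24 = 56.

56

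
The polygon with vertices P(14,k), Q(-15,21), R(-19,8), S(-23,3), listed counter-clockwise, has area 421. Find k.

The doubled signed area Σ (x_i y_{i+1} − x_{i+1} y_i) is linear in k.
With k=0 it equals 658; the coefficient of k is -8 (from the two edges through P).
So -8·k + 658 = 2·421 = 842 ⇒ k = -23.

-23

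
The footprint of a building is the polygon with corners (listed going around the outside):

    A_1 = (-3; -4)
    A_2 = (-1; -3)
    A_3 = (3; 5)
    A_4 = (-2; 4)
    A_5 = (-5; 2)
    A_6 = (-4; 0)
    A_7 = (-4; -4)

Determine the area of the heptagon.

37.5

Apply the shoelace (surveyor's) formula: 2A = Σ (x_i·y_{i+1} − x_{i+1}·y_i), indices taken mod 7.
Σ = (5) + (4) + (22) + (16) + (8) + (16) + (4) = 75
Area = |Σ|/2 = 37.5.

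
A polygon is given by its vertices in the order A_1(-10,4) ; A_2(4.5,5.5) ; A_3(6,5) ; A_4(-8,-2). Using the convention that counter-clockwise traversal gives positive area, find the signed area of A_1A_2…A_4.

-53.75

Σ = (-73) + (-10.5) + (28) + (-52) = -107.5
Signed area = Σ/2 = -53.75 (negative ⇒ clockwise traversal).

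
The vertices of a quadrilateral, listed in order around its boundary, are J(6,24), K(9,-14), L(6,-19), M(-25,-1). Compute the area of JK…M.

731

Apply the shoelace (surveyor's) formula: 2A = Σ (x_i·y_{i+1} − x_{i+1}·y_i), indices taken mod 4.
Σ = (-300) + (-87) + (-481) + (-594) = -1462
Area = |Σ|/2 = 731.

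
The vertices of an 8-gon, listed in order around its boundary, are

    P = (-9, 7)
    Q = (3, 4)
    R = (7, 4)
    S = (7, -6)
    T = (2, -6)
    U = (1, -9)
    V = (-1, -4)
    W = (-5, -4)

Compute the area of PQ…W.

Cross-terms: -57, -16, -70, -30, -12, -13, -16, -71  ⇒  Σ = -285
Area = |Σ|/2 = 142.5.

142.5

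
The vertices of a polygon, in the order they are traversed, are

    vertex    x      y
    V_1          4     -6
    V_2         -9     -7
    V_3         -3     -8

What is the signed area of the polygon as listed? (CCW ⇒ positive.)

9.5

Apply Gauss's area formula: 2A = Σ (x_i·y_{i+1} − x_{i+1}·y_i), indices taken mod 3.
Σ = (-82) + (51) + (50) = 19
Signed area = Σ/2 = 9.5 (positive ⇒ counter-clockwise traversal).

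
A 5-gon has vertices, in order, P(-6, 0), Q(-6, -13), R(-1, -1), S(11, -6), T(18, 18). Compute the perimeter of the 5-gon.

94

|PQ| = √((0)² + (-13)²) = √169 = 13
|QR| = √((5)² + (12)²) = √169 = 13
|RS| = √((12)² + (-5)²) = √169 = 13
|ST| = √((7)² + (24)²) = √625 = 25
|TP| = √((-24)² + (-18)²) = √900 = 30
Perimeter = 13 + 13 + 13 + 25 + 30 = 94.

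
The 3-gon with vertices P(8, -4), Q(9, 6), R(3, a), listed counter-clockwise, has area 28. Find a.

The doubled signed area Σ (x_i y_{i+1} − x_{i+1} y_i) is linear in a.
With a=0 it equals 54; the coefficient of a is 1 (from the two edges through R).
So 1·a + 54 = 2·28 = 56 ⇒ a = 2.

2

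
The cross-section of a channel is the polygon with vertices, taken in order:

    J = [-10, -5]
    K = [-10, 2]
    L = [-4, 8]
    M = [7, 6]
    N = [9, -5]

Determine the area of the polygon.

203

Apply the surveyor's formula: 2A = Σ (x_i·y_{i+1} − x_{i+1}·y_i), indices taken mod 5.
Cross-terms: -70, -72, -80, -89, -95  ⇒  Σ = -406
Area = |Σ|/2 = 203.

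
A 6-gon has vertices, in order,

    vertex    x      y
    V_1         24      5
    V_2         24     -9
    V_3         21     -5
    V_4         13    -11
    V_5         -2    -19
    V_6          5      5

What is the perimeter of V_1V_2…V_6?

|V_1V_2| = √((0)² + (-14)²) = √196 = 14
|V_2V_3| = √((-3)² + (4)²) = √25 = 5
|V_3V_4| = √((-8)² + (-6)²) = √100 = 10
|V_4V_5| = √((-15)² + (-8)²) = √289 = 17
|V_5V_6| = √((7)² + (24)²) = √625 = 25
|V_6V_1| = √((19)² + (0)²) = √361 = 19
Perimeter = 14 + 5 + 10 + 17 + 25 + 19 = 90.

90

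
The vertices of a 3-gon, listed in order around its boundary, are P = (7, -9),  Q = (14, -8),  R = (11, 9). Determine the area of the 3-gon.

Apply the shoelace formula: 2A = Σ (x_i·y_{i+1} − x_{i+1}·y_i), indices taken mod 3.
Σ = (70) + (214) + (-162) = 122
Area = |Σ|/2 = 61.

61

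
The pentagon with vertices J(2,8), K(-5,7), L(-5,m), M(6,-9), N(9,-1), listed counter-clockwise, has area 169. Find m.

-5

Write out the shoelace sum; only the two edges meeting at L involve m:
2·Area = [((-5)·m − (-5)·7) + ((-5)·(-9) − 6·m)] + 203
       = -11·m + 283 = 338
⇒ m = -5.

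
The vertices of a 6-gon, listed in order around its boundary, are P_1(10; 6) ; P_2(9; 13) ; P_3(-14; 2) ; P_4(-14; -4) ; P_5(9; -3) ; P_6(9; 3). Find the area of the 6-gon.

258

Σ = (76) + (200) + (84) + (78) + (54) + (24) = 516
Area = |Σ|/2 = 258.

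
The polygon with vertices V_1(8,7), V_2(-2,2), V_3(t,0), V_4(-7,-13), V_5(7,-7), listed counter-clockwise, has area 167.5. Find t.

-4

Write out the shoelace sum; only the two edges meeting at V_3 involve t:
2·Area = [((-2)·0 − t·2) + (t·(-13) − (-7)·0)] + 275
       = -15·t + 275 = 335
⇒ t = -4.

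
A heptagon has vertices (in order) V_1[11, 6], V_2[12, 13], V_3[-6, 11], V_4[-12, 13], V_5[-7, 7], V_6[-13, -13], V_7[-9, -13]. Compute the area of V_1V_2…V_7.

Apply Gauss's area formula: 2A = Σ (x_i·y_{i+1} − x_{i+1}·y_i), indices taken mod 7.
Σ = (71) + (210) + (54) + (7) + (182) + (52) + (89) = 665
Area = |Σ|/2 = 332.5.

332.5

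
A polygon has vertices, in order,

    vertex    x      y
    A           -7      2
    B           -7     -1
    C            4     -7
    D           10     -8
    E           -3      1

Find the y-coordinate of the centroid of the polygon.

-872/297

Apply the shoelace formula. First the cross-terms c_i = x_i·y_{i+1} − x_{i+1}·y_i:
  21, 53, 38, -14, 1  ⇒  2A = 99, A = 49.5.
Then Σ (y_i + y_{i+1})·c_i = -872, so ȳ = -872 / (6·49.5) = -872/297.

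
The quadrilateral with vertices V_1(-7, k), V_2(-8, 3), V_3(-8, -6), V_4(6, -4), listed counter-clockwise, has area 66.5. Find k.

3

The doubled signed area Σ (x_i y_{i+1} − x_{i+1} y_i) is linear in k.
With k=0 it equals 91; the coefficient of k is 14 (from the two edges through V_1).
So 14·k + 91 = 2·66.5 = 133 ⇒ k = 3.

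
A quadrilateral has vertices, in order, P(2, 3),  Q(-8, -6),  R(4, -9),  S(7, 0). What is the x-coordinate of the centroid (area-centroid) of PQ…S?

71/96

Apply the shoelace (surveyor's) formula. First the cross-terms c_i = x_i·y_{i+1} − x_{i+1}·y_i:
  12, 96, 63, 21  ⇒  2A = 192, A = 96.
Then Σ (x_i + x_{i+1})·c_i = 426, so x̄ = 426 / (6·96) = 71/96.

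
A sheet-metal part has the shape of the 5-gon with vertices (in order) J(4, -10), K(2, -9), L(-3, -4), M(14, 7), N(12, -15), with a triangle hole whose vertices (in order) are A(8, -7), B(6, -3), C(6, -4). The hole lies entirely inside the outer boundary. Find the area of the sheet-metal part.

184

Outer boundary:
Apply Gauss's area formula: 2A = Σ (x_i·y_{i+1} − x_{i+1}·y_i), indices taken mod 5.
Σ = (-16) + (-35) + (35) + (-294) + (-60) = -370
Area = |Σ|/2 = 185.
Hole:
Apply the shoelace formula: 2A = Σ (x_i·y_{i+1} − x_{i+1}·y_i), indices taken mod 3.
A→B: (8)(-3) − (6)(-7) = 18
B→C: (6)(-4) − (6)(-3) = -6
C→A: (6)(-7) − (8)(-4) = -10
Σ = 2
Area = |Σ|/2 = 1.
Net area = 185 − 1 = 184.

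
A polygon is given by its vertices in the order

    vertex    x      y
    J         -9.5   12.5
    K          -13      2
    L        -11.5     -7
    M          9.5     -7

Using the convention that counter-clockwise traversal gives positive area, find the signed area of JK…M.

228.375

Apply the shoelace formula: 2A = Σ (x_i·y_{i+1} − x_{i+1}·y_i), indices taken mod 4.
Cross-terms: 143.5, 114, 147, 52.25  ⇒  Σ = 456.75
Signed area = Σ/2 = 228.375 (positive ⇒ counter-clockwise traversal).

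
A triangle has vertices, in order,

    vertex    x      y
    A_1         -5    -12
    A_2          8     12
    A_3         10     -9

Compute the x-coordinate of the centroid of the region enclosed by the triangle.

13/3

Apply the surveyor's formula. First the cross-terms c_i = x_i·y_{i+1} − x_{i+1}·y_i:
  36, -192, -165  ⇒  2A = -321, A = -160.5.
Then Σ (x_i + x_{i+1})·c_i = -4173, so x̄ = -4173 / (6·(-160.5)) = 13/3.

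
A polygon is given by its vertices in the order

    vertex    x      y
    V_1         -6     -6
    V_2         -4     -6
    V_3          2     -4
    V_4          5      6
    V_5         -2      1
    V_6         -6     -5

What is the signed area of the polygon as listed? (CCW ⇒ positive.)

55.5

Cross-terms: 12, 28, 32, 17, 16, 6  ⇒  Σ = 111
Signed area = Σ/2 = 55.5 (positive ⇒ counter-clockwise traversal).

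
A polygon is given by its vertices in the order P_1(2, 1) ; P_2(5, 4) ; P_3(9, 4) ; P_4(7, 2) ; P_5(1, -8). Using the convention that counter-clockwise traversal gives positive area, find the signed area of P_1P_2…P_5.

-32

Apply the shoelace formula: 2A = Σ (x_i·y_{i+1} − x_{i+1}·y_i), indices taken mod 5.
Σ = (3) + (-16) + (-10) + (-58) + (17) = -64
Signed area = Σ/2 = -32 (negative ⇒ clockwise traversal).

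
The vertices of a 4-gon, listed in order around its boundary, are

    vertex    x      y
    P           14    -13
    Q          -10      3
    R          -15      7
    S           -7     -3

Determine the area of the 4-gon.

57

Apply the surveyor's formula: 2A = Σ (x_i·y_{i+1} − x_{i+1}·y_i), indices taken mod 4.
Cross-terms: -88, -25, 94, 133  ⇒  Σ = 114
Area = |Σ|/2 = 57.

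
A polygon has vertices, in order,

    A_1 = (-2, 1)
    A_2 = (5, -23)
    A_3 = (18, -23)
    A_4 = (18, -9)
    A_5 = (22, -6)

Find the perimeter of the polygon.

|A_1A_2| = √((7)² + (-24)²) = √625 = 25
|A_2A_3| = √((13)² + (0)²) = √169 = 13
|A_3A_4| = √((0)² + (14)²) = √196 = 14
|A_4A_5| = √((4)² + (3)²) = √25 = 5
|A_5A_1| = √((-24)² + (7)²) = √625 = 25
Perimeter = 25 + 13 + 14 + 5 + 25 = 82.

82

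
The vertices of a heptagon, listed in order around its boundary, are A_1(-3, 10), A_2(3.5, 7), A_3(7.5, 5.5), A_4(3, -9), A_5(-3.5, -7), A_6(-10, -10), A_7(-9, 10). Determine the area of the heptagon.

255.375

Apply the surveyor's formula: 2A = Σ (x_i·y_{i+1} − x_{i+1}·y_i), indices taken mod 7.
Σ = (-56) + (-33.25) + (-84) + (-52.5) + (-35) + (-190) + (-60) = -510.75
Area = |Σ|/2 = 255.375.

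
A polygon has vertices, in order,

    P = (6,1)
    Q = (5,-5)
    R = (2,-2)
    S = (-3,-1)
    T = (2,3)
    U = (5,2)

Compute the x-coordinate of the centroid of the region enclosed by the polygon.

Apply Gauss's area formula. First the cross-terms c_i = x_i·y_{i+1} − x_{i+1}·y_i:
  -35, 0, -8, -7, -11, -7  ⇒  2A = -68, A = -34.
Then Σ (x_i + x_{i+1})·c_i = -524, so x̄ = -524 / (6·(-34)) = 131/51.

131/51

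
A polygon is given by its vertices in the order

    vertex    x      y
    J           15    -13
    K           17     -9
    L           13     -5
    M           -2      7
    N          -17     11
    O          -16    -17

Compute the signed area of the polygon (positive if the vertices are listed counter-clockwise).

Cross-terms: 86, 32, 81, 97, 465, 463  ⇒  Σ = 1224
Signed area = Σ/2 = 612 (positive ⇒ counter-clockwise traversal).

612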